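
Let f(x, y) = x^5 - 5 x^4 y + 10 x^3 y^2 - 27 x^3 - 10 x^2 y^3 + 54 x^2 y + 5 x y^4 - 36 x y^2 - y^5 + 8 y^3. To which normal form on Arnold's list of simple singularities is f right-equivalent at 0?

E_{8}

The Hessian of f at 0 has rank 0. Corank 2; j^3 = -(3*x - 2*y)^3 is a perfect cube, so E-series; the 5-jet and mu = 8 give E_8.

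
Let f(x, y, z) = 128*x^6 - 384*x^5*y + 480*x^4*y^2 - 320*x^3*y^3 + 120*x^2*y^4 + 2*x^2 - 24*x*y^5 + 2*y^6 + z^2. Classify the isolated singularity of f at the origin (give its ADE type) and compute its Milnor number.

The Hessian of f at 0 has rank 2. Corank 1: A-series; mu = 5 gives A_5.

Type A_{5}, Milnor number mu = 5.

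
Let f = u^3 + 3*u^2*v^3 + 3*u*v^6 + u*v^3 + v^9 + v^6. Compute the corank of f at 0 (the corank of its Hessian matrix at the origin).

2

The Hessian at 0 is [[0, 0], [0, 0]] of rank 0; hence corank 2.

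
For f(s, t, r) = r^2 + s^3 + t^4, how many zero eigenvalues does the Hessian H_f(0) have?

The Hessian at 0 is [[0, 0, 0], [0, 0, 0], [0, 0, 2]] of rank 1; hence corank 2.

2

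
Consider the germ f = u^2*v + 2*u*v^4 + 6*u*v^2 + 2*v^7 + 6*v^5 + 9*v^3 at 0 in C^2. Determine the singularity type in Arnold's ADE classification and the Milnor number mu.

The Hessian of f at 0 has rank 0. Corank 2; j^3 = v*(u + 3*v)^2 has shape L^2 M (L != M), so D-series; mu = 8 gives D_8.

Type D_8, Milnor number mu = 8.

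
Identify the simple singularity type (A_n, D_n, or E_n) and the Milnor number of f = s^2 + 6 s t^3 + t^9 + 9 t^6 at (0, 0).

Type A_8, Milnor number mu = 8.

The Hessian of f at 0 is [[2, 0], [0, 0]] with rank 1, so corank 1. A Groebner basis of the Jacobian ideal J(f) in C{s,t} is {s^2*t^2, s^3, s/3 + t^3}; counting standard monomials gives mu = 8. Corank 1: A-series; mu = 8 gives A_8.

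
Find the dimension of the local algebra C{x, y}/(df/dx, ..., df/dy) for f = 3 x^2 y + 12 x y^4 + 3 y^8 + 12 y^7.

9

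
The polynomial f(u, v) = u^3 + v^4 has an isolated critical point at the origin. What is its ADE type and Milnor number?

Type E6, Milnor number mu = 6.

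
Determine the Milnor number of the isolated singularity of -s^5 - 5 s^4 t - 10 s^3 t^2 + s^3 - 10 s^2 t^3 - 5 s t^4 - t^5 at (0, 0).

8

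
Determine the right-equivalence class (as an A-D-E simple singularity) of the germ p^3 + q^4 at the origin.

E_6

The Hessian of f at 0 has rank 0. Corank 2; j^3 = p^3 is a perfect cube, so E-series; the 4-jet and mu = 6 give E_6.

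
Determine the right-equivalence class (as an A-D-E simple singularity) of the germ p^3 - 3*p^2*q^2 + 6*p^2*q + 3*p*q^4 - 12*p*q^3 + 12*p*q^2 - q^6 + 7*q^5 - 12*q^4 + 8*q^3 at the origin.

The Hessian of f at 0 has rank 0. Corank 2; j^3 = (p + 2*q)^3 is a perfect cube, so E-series; the 5-jet and mu = 8 give E_8.

E_{8}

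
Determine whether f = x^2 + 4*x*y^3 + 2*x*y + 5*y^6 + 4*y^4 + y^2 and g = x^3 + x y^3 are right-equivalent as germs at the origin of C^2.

No.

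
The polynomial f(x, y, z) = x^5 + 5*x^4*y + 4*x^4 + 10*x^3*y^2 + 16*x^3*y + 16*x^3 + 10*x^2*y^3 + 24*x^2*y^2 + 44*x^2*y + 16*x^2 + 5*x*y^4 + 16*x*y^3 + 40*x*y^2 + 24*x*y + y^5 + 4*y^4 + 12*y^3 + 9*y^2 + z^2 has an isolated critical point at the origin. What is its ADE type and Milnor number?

The Hessian of f at 0 is [[32, 24, 0], [24, 18, 0], [0, 0, 2]] with rank 2, so corank 1. A Groebner basis of the Jacobian ideal J(f) in C{x,y,z} is {-128*x + y^3 - 4*y^2 - 96*y, x^2 - 6*x - 3*y^2/4 - 9*y/2, x*y + 4*x + 7*y^2/8 + 3*y, z}; counting standard monomials gives mu = 4. Corank 1: A-series; mu = 4 gives A_4.

Type A4, Milnor number mu = 4.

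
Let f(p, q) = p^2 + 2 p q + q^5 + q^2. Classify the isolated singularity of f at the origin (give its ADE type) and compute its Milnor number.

Type A_{4}, Milnor number mu = 4.

The Hessian of f at 0 has rank 1. Corank 1: A-series; mu = 4 gives A_4.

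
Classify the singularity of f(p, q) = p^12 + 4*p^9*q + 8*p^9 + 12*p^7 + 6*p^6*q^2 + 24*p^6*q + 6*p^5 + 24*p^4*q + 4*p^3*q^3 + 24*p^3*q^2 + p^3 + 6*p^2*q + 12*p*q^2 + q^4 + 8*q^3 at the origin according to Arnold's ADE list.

E_{6}

The Hessian of f at 0 is [[0, 0], [0, 0]] with rank 0, so corank 2. A Groebner basis of the Jacobian ideal J(f) in C{p,q} is {q^3, p^2 + 4*p*q + 4*q^2}; counting standard monomials gives mu = 6. Corank 2; j^3 = (p + 2*q)^3 is a perfect cube, so E-series; the 4-jet and mu = 6 give E_6.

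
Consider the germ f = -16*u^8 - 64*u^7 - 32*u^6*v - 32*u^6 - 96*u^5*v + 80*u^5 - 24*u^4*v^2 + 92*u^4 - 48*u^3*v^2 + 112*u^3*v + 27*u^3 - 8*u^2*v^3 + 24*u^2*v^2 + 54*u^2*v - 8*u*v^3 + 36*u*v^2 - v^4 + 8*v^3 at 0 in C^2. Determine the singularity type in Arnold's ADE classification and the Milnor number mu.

Type E_6, Milnor number mu = 6.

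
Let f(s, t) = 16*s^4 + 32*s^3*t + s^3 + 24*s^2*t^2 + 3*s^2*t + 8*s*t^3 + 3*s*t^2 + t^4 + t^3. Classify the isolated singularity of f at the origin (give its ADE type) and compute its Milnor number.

Type E_{6}, Milnor number mu = 6.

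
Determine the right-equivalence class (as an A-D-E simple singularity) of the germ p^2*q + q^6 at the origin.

The Hessian of f at 0 has rank 0. Corank 2; j^3 = p^2*q has shape L^2 M (L != M), so D-series; mu = 7 gives D_7.

D_7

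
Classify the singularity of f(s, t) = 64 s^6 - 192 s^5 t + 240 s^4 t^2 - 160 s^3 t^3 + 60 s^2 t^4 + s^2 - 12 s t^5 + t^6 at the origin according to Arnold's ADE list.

The Hessian of f at 0 has rank 1. Corank 1: A-series; mu = 5 gives A_5.

A_{5}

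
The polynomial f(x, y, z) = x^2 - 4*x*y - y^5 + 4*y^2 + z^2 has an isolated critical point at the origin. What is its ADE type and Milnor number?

Type A_{4}, Milnor number mu = 4.

The Hessian of f at 0 is [[2, -4, 0], [-4, 8, 0], [0, 0, 2]] with rank 2, so corank 1. A Groebner basis of the Jacobian ideal J(f) in C{x,y,z} is {y^4, x - 2*y, z}; counting standard monomials gives mu = 4. Corank 1: A-series; mu = 4 gives A_4.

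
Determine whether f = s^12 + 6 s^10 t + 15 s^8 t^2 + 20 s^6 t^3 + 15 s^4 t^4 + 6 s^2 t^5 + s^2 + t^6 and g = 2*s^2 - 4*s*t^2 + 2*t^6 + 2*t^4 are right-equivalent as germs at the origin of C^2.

Yes.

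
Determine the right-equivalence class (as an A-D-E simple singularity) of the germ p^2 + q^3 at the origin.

A_2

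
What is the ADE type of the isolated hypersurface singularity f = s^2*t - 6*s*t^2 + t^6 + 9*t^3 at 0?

D7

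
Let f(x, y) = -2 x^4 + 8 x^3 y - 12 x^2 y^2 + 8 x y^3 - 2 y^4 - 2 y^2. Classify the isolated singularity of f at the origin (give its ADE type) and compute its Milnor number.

The Hessian of f at 0 has rank 1. Corank 1: A-series; mu = 3 gives A_3.

Type A_3, Milnor number mu = 3.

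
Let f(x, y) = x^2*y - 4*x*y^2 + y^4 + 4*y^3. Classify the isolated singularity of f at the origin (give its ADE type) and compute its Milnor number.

The Hessian of f at 0 has rank 0. Corank 2; j^3 = y*(x - 2*y)^2 has shape L^2 M (L != M), so D-series; mu = 5 gives D_5.

Type D_{5}, Milnor number mu = 5.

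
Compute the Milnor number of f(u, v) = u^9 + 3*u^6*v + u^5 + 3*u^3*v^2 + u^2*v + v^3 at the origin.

The Hessian of f at 0 has rank 0. Corank 2; j^3 = v*(u^2 + v^2) splits into three distinct lines over C (the quadratic factor has nonzero discriminant), so D_4.

4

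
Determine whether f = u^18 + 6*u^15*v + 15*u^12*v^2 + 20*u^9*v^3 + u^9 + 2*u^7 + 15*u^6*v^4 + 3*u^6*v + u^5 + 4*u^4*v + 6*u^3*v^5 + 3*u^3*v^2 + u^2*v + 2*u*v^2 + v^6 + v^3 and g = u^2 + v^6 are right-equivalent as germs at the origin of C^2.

No.

The Hessian of f at 0 is [[0, 0], [0, 0]] with rank 0, so corank 2. A Groebner basis of the Jacobian ideal J(f) in C{u,v} is {-u*v + v^4 - v^2, u^3 + u^2/2 + u*v + v^3 + v^2/2, u^2*v - u^2/3 - 2*u*v/3 - v^3 - v^2/3, u^2/6 + u*v^2 + u*v/3 + v^3 + v^2/6}; counting standard monomials gives mu = 7. Corank 2; j^3 = v*(u + v)^2 has shape L^2 M (L != M), so D-series; mu = 7 gives D_7. The Hessian of g at 0 is [[2, 0], [0, 0]] with rank 1, so corank 1. A Groebner basis of the Jacobian ideal J(g) in C{u,v} is {v^5, u}; counting standard monomials gives mu = 5. Corank 1: A-series; mu = 5 gives A_5. f is D_7 but g is A_5, hence not right-equivalent.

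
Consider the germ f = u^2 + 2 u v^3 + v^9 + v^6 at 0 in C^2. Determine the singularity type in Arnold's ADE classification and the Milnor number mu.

Type A_{8}, Milnor number mu = 8.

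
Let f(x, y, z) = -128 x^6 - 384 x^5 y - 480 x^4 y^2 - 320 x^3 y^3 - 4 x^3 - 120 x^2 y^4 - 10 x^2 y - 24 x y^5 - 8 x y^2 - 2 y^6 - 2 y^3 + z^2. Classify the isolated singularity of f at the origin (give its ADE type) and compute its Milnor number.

The Hessian of f at 0 has rank 1. Corank 2; j^3 = -2*(x + y)^2*(2*x + y) has shape L^2 M (L != M), so D-series; mu = 7 gives D_7.

Type D_{7}, Milnor number mu = 7.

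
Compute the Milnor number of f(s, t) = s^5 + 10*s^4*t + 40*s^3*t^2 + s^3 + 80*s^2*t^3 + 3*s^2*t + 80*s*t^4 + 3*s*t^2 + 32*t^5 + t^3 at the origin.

8

The Hessian of f at 0 is [[0, 0], [0, 0]] with rank 0, so corank 2. A Groebner basis of the Jacobian ideal J(f) in C{s,t} is {t^5, s*t^3 + 5*t^4/4, s^2 + 2*s*t + t^2}; counting standard monomials gives mu = 8. Corank 2; j^3 = (s + t)^3 is a perfect cube, so E-series; the 5-jet and mu = 8 give E_8.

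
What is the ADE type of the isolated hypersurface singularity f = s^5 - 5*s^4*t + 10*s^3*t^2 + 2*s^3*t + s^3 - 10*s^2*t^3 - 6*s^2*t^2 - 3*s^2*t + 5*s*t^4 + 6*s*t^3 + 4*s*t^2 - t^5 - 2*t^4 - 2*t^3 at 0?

D_{4}

The Hessian of f at 0 is [[0, 0], [0, 0]] with rank 0, so corank 2. A Groebner basis of the Jacobian ideal J(f) in C{s,t} is {t^3, s^2 - 2*t^2/3, s*t - t^2}; counting standard monomials gives mu = 4. Corank 2; j^3 = (s - t)*(s^2 - 2*s*t + 2*t^2) splits into three distinct lines over C (the quadratic factor has nonzero discriminant), so D_4.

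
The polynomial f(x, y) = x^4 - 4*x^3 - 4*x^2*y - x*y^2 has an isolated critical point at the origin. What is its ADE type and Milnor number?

The Hessian of f at 0 has rank 0. Corank 2; j^3 = -x*(2*x + y)^2 has shape L^2 M (L != M), so D-series; mu = 5 gives D_5.

Type D_{5}, Milnor number mu = 5.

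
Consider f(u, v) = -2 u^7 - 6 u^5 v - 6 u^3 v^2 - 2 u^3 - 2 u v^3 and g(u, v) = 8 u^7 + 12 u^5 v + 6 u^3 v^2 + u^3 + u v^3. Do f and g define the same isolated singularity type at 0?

Yes.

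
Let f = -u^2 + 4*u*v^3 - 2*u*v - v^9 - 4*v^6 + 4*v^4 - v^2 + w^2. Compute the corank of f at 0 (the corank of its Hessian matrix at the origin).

1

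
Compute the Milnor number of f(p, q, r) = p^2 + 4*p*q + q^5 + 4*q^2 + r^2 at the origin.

4

The Hessian of f at 0 is [[2, 4, 0], [4, 8, 0], [0, 0, 2]] with rank 2, so corank 1. A Groebner basis of the Jacobian ideal J(f) in C{p,q,r} is {q^4, p + 2*q, r}; counting standard monomials gives mu = 4. Corank 1: A-series; mu = 4 gives A_4.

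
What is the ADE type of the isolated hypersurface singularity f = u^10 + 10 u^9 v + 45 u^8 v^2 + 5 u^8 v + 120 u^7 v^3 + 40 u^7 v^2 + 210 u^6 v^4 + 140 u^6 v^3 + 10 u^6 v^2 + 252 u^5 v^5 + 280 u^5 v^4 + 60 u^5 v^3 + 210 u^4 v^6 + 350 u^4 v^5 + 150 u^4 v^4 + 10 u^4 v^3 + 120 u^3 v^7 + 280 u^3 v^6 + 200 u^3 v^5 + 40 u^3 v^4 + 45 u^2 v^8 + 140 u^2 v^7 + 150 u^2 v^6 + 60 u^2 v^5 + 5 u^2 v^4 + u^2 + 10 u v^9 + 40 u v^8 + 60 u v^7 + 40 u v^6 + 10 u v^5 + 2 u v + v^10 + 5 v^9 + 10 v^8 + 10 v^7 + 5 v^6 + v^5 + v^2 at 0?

A_{4}

The Hessian of f at 0 is [[2, 2], [2, 2]] with rank 1, so corank 1. A Groebner basis of the Jacobian ideal J(f) in C{u,v} is {v^4, u + v}; counting standard monomials gives mu = 4. Corank 1: A-series; mu = 4 gives A_4.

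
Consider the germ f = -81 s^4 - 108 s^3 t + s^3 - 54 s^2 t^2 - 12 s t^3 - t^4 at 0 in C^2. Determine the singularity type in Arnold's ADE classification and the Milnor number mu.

The Hessian of f at 0 is [[0, 0], [0, 0]] with rank 0, so corank 2. A Groebner basis of the Jacobian ideal J(f) in C{s,t} is {t^4, s*t^2 + t^3/9, s^2}; counting standard monomials gives mu = 6. Corank 2; j^3 = s^3 is a perfect cube, so E-series; the 4-jet and mu = 6 give E_6.

Type E_6, Milnor number mu = 6.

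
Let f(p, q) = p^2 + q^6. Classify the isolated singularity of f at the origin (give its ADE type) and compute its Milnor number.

Type A5, Milnor number mu = 5.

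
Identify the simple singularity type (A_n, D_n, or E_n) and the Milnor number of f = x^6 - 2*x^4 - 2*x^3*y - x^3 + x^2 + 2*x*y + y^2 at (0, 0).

The Hessian of f at 0 is [[2, 2], [2, 2]] with rank 1, so corank 1. A Groebner basis of the Jacobian ideal J(f) in C{x,y} is {y^2, x + y}; counting standard monomials gives mu = 2. Corank 1: A-series; mu = 2 gives A_2.

Type A2, Milnor number mu = 2.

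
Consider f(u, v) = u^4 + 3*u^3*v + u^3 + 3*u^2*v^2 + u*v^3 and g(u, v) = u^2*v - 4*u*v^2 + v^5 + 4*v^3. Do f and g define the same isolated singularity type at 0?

No.

The Hessian of f at 0 has rank 0. Corank 2; j^3 = u^3 is a perfect cube, so E-series; the 4-jet and mu = 7 give E_7. The Hessian of g at 0 has rank 0. Corank 2; j^3 = v*(u - 2*v)^2 has shape L^2 M (L != M), so D-series; mu = 6 gives D_6. f is E_7 but g is D_6, hence not right-equivalent.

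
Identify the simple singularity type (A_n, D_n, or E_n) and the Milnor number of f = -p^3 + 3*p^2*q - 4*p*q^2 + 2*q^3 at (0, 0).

Type D4, Milnor number mu = 4.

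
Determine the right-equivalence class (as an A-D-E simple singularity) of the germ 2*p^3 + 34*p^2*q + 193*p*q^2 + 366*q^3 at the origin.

D4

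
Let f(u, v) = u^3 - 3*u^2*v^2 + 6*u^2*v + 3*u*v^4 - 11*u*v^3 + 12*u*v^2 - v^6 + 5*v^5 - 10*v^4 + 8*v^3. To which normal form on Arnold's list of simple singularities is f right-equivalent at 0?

E_7

The Hessian of f at 0 is [[0, 0], [0, 0]] with rank 0, so corank 2. A Groebner basis of the Jacobian ideal J(f) in C{u,v} is {-u^2 - 4*u*v + v^4 - v^3/3 - 4*v^2, u^3 - 14*u^2 - 56*u*v + 10*v^3/3 - 56*v^2, u^2*v + 13*u^2/3 + 52*u*v/3 - 23*v^3/9 + 52*v^2/3, -u^2 + u*v^2 - 4*u*v + 5*v^3/3 - 4*v^2}; counting standard monomials gives mu = 7. Corank 2; j^3 = (u + 2*v)^3 is a perfect cube, so E-series; the 4-jet and mu = 7 give E_7.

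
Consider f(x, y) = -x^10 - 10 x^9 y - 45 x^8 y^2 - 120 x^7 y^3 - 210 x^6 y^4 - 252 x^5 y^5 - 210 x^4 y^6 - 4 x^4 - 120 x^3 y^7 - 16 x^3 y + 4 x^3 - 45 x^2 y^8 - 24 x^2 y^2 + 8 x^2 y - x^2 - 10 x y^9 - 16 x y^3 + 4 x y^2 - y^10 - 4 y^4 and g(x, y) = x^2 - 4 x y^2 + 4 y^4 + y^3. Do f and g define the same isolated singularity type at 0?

No.

The Hessian of f at 0 is [[-2, 0], [0, 0]] with rank 1, so corank 1. A Groebner basis of the Jacobian ideal J(f) in C{x,y} is {x*y^4 + 10*x*y^3 - 39*x*y^2/4 + 5*x*y/2 - 3*x/16 + 7*y^4 - 7*y^3/2 + 3*y^2/8, -15*x*y^3 + 27*x*y^2/2 - 27*x*y/8 + x/4 + y^5 - 10*y^4 + 19*y^3/4 - y^2/2, x^2 + 2*x*y - x/2 + y^2}; counting standard monomials gives mu = 9. Corank 1: A-series; mu = 9 gives A_9. The Hessian of g at 0 is [[2, 0], [0, 0]] with rank 1, so corank 1. A Groebner basis of the Jacobian ideal J(g) in C{x,y} is {y^2, x}; counting standard monomials gives mu = 2. Corank 1: A-series; mu = 2 gives A_2. f is A_9 but g is A_2, hence not right-equivalent.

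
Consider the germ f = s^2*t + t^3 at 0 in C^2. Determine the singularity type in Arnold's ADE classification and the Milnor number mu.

Type D4, Milnor number mu = 4.

The Hessian of f at 0 has rank 0. Corank 2; j^3 = t*(s^2 + t^2) splits into three distinct lines over C (the quadratic factor has nonzero discriminant), so D_4.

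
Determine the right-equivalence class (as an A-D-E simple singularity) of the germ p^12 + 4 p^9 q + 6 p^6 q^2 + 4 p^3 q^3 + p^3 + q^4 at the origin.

The Hessian of f at 0 has rank 0. Corank 2; j^3 = p^3 is a perfect cube, so E-series; the 4-jet and mu = 6 give E_6.

E_6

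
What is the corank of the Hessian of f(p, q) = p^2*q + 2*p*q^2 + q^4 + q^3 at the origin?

2

The Hessian at 0 is [[0, 0], [0, 0]] of rank 0; hence corank 2.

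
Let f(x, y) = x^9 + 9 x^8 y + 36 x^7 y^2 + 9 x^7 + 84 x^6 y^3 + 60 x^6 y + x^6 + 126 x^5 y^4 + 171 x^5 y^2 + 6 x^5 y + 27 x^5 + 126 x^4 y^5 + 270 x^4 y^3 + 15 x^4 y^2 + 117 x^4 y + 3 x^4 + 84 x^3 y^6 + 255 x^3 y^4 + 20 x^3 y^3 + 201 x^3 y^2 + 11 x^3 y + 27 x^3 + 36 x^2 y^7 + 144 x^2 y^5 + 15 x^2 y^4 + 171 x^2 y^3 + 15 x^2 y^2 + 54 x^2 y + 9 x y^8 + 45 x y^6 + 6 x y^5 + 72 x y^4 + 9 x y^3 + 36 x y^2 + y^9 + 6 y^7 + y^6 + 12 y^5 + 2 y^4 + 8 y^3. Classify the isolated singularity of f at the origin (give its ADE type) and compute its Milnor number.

The Hessian of f at 0 has rank 0. Corank 2; j^3 = (3*x + 2*y)^3 is a perfect cube, so E-series; the 4-jet and mu = 7 give E_7.

Type E_7, Milnor number mu = 7.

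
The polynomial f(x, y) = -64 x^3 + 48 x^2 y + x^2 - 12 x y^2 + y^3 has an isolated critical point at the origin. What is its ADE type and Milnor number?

Type A2, Milnor number mu = 2.

The Hessian of f at 0 has rank 1. Corank 1: A-series; mu = 2 gives A_2.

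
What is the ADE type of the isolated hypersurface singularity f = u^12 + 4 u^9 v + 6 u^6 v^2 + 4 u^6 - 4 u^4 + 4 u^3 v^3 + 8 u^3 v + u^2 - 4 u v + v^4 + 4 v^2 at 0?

A3

The Hessian of f at 0 has rank 1. Corank 1: A-series; mu = 3 gives A_3.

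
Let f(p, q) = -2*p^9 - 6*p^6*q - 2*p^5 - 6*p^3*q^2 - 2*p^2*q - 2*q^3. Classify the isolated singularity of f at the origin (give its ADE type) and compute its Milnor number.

Type D4, Milnor number mu = 4.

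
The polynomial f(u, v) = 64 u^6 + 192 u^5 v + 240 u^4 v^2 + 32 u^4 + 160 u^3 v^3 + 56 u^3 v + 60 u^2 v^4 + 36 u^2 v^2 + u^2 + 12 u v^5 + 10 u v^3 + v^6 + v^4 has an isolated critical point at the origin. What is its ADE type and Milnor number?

Type A_3, Milnor number mu = 3.

The Hessian of f at 0 has rank 1. Corank 1: A-series; mu = 3 gives A_3.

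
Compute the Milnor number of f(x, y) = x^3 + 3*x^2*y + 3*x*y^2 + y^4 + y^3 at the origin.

6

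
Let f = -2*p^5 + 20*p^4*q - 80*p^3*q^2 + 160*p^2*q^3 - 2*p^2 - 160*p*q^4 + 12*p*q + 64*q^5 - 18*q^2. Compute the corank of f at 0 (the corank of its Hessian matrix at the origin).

1

Hessian at 0 has rank 1.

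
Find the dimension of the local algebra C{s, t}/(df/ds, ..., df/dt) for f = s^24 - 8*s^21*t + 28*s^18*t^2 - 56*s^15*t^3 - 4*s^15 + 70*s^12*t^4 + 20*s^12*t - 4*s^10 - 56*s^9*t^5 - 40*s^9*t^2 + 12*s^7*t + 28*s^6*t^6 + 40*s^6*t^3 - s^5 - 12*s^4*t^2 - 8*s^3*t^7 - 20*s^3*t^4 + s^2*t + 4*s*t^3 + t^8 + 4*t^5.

The Hessian of f at 0 has rank 0. Corank 2; j^3 = s^2*t has shape L^2 M (L != M), so D-series; mu = 9 gives D_9.

9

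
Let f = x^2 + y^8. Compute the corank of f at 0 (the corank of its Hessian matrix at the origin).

1

The Hessian at 0 is [[2, 0], [0, 0]] of rank 1; hence corank 1.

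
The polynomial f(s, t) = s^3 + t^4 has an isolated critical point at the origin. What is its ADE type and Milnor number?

The Hessian of f at 0 is [[0, 0], [0, 0]] with rank 0, so corank 2. A Groebner basis of the Jacobian ideal J(f) in C{s,t} is {t^3, s^2}; counting standard monomials gives mu = 6. Corank 2; j^3 = s^3 is a perfect cube, so E-series; the 4-jet and mu = 6 give E_6.

Type E6, Milnor number mu = 6.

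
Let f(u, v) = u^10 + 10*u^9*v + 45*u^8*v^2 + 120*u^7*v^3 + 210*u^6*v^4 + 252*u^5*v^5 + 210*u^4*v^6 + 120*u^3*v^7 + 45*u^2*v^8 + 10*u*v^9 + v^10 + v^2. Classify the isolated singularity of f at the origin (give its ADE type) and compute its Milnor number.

The Hessian of f at 0 is [[0, 0], [0, 2]] with rank 1, so corank 1. A Groebner basis of the Jacobian ideal J(f) in C{u,v} is {u^9, v}; counting standard monomials gives mu = 9. Corank 1: A-series; mu = 9 gives A_9.

Type A9, Milnor number mu = 9.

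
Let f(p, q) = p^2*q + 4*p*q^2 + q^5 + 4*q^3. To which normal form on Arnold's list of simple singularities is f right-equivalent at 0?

The Hessian of f at 0 has rank 0. Corank 2; j^3 = q*(p + 2*q)^2 has shape L^2 M (L != M), so D-series; mu = 6 gives D_6.

D6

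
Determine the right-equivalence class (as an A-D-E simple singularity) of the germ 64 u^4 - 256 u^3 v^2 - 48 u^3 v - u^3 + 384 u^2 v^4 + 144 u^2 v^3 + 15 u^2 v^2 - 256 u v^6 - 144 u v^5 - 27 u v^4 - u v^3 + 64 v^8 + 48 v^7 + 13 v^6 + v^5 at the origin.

The Hessian of f at 0 has rank 0. Corank 2; j^3 = -u^3 is a perfect cube, so E-series; the 4-jet and mu = 7 give E_7.

E7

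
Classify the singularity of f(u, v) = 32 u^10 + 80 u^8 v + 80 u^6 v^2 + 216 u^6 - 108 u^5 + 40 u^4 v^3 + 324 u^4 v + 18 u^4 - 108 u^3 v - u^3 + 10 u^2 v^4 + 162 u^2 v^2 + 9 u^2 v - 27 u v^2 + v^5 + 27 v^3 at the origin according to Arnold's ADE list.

E8

The Hessian of f at 0 has rank 0. Corank 2; j^3 = -(u - 3*v)^3 is a perfect cube, so E-series; the 5-jet and mu = 8 give E_8.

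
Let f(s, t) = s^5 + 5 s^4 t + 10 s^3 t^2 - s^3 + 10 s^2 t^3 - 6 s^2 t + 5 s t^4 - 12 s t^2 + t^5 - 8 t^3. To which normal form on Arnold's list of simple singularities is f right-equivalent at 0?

E_8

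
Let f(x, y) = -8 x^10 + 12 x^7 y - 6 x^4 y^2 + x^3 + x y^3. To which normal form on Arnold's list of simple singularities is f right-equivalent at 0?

E_7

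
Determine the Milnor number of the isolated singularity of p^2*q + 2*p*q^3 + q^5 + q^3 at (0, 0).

The Hessian of f at 0 has rank 0. Corank 2; j^3 = q*(p^2 + q^2) splits into three distinct lines over C (the quadratic factor has nonzero discriminant), so D_4.

4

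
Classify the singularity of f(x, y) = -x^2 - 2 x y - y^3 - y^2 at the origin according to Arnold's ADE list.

The Hessian of f at 0 has rank 1. Corank 1: A-series; mu = 2 gives A_2.

A_2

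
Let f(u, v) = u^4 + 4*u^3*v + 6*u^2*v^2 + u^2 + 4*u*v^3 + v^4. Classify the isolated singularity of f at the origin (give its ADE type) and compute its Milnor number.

The Hessian of f at 0 is [[2, 0], [0, 0]] with rank 1, so corank 1. A Groebner basis of the Jacobian ideal J(f) in C{u,v} is {v^3, u}; counting standard monomials gives mu = 3. Corank 1: A-series; mu = 3 gives A_3.

Type A3, Milnor number mu = 3.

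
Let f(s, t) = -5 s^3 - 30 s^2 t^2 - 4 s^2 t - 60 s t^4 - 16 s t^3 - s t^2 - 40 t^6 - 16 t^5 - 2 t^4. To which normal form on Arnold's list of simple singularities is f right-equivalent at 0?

The Hessian of f at 0 is [[0, 0], [0, 0]] with rank 0, so corank 2. A Groebner basis of the Jacobian ideal J(f) in C{s,t} is {t^3, s^2 - t^2, s*t + 2*t^2}; counting standard monomials gives mu = 4. Corank 2; j^3 = -s*(5*s^2 + 4*s*t + t^2) splits into three distinct lines over C (the quadratic factor has nonzero discriminant), so D_4.

D_{4}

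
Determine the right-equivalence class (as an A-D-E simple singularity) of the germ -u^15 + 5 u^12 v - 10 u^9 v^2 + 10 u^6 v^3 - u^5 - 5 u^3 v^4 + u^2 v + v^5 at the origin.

D_{6}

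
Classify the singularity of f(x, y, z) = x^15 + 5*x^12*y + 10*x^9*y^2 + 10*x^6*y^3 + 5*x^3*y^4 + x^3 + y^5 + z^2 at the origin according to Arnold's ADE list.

E_{8}

The Hessian of f at 0 has rank 1. Corank 2; j^3 = x^3 is a perfect cube, so E-series; the 5-jet and mu = 8 give E_8.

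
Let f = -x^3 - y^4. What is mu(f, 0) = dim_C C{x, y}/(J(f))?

6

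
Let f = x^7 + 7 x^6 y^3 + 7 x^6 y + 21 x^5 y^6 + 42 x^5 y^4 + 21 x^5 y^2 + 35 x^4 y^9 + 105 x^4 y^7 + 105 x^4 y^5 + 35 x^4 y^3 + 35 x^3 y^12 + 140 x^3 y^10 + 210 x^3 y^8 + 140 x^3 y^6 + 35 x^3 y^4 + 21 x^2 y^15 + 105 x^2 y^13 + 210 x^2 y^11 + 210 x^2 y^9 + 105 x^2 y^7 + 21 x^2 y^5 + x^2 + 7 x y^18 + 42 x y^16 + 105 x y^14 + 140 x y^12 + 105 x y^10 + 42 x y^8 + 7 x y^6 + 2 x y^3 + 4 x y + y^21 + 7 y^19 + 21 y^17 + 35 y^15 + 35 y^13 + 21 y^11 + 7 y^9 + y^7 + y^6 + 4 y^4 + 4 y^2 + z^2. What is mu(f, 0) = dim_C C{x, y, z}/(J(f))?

6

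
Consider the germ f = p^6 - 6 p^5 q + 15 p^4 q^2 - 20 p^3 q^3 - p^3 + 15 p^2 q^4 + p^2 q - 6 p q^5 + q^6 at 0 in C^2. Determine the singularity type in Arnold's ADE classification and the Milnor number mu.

The Hessian of f at 0 has rank 0. Corank 2; j^3 = -p^2*(p - q) has shape L^2 M (L != M), so D-series; mu = 7 gives D_7.

Type D_7, Milnor number mu = 7.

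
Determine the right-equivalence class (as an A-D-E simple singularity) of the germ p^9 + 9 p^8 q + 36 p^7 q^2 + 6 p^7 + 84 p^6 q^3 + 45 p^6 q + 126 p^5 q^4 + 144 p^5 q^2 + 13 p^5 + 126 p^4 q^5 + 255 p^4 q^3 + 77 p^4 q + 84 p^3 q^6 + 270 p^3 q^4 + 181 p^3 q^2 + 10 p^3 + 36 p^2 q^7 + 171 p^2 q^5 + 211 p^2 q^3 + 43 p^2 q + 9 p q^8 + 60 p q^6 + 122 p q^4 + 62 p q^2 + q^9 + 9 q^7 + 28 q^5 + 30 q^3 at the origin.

The Hessian of f at 0 is [[0, 0], [0, 0]] with rank 0, so corank 2. A Groebner basis of the Jacobian ideal J(f) in C{p,q} is {q^3, p^2 - 26*q^2/11, p*q + 17*q^2/11}; counting standard monomials gives mu = 4. Corank 2; j^3 = (2*p + 3*q)*(5*p^2 + 14*p*q + 10*q^2) splits into three distinct lines over C (the quadratic factor has nonzero discriminant), so D_4.

D4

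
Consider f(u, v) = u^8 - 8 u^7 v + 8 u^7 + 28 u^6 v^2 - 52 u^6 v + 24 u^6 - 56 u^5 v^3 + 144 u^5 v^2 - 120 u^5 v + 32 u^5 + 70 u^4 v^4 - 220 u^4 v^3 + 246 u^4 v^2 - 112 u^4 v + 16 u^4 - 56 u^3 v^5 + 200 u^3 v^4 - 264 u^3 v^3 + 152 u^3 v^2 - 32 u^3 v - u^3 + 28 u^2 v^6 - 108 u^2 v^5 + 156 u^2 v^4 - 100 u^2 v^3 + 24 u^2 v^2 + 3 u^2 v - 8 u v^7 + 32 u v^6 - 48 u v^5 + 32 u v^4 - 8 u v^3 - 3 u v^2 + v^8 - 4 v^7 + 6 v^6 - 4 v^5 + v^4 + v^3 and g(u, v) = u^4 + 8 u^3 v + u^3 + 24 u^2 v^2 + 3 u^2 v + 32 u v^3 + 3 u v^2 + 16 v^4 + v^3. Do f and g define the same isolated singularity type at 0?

Yes.

The Hessian of f at 0 has rank 0. Corank 2; j^3 = -(u - v)^3 is a perfect cube, so E-series; the 4-jet and mu = 6 give E_6. The Hessian of g at 0 has rank 0. Corank 2; j^3 = (u + v)^3 is a perfect cube, so E-series; the 4-jet and mu = 6 give E_6. Both have type E_6, hence right-equivalent.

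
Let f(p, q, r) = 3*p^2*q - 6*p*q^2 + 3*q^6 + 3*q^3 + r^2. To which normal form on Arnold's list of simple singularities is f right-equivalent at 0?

D7

The Hessian of f at 0 has rank 1. Corank 2; j^3 = 3*q*(p - q)^2 has shape L^2 M (L != M), so D-series; mu = 7 gives D_7.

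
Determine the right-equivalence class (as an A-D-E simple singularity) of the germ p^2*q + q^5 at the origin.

The Hessian of f at 0 is [[0, 0], [0, 0]] with rank 0, so corank 2. A Groebner basis of the Jacobian ideal J(f) in C{p,q} is {p^2/5 + q^4, p^3, p*q}; counting standard monomials gives mu = 6. Corank 2; j^3 = p^2*q has shape L^2 M (L != M), so D-series; mu = 6 gives D_6.

D_{6}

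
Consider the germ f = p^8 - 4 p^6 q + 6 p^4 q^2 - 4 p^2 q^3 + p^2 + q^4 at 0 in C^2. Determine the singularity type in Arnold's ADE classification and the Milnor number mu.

The Hessian of f at 0 is [[2, 0], [0, 0]] with rank 1, so corank 1. A Groebner basis of the Jacobian ideal J(f) in C{p,q} is {q^3, p}; counting standard monomials gives mu = 3. Corank 1: A-series; mu = 3 gives A_3.

Type A_{3}, Milnor number mu = 3.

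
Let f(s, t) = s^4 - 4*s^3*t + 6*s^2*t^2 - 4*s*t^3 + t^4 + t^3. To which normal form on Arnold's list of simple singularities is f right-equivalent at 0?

The Hessian of f at 0 is [[0, 0], [0, 0]] with rank 0, so corank 2. A Groebner basis of the Jacobian ideal J(f) in C{s,t} is {s^3 - 3*s^2*t, t^2}; counting standard monomials gives mu = 6. Corank 2; j^3 = t^3 is a perfect cube, so E-series; the 4-jet and mu = 6 give E_6.

E_{6}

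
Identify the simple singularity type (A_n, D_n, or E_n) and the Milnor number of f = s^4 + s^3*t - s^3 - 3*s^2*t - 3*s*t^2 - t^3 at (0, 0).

Type E_7, Milnor number mu = 7.

The Hessian of f at 0 has rank 0. Corank 2; j^3 = -(s + t)^3 is a perfect cube, so E-series; the 4-jet and mu = 7 give E_7.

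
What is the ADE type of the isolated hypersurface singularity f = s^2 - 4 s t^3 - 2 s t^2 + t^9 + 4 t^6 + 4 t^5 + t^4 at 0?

A8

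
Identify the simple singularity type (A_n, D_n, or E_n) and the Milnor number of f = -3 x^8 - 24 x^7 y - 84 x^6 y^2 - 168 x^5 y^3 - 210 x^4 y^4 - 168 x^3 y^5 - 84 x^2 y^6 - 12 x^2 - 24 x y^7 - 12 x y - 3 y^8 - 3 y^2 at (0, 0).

Type A_{7}, Milnor number mu = 7.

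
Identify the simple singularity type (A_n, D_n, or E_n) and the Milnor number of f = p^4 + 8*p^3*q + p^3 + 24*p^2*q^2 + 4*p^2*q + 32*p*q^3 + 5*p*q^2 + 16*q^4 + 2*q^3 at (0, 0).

Type D_{5}, Milnor number mu = 5.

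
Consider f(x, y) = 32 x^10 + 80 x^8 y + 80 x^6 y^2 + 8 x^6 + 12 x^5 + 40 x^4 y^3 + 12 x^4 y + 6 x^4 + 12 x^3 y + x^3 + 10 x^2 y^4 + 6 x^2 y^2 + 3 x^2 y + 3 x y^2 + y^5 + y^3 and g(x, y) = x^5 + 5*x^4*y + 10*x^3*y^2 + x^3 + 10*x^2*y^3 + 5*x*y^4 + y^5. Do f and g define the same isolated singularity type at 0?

The Hessian of f at 0 has rank 0. Corank 2; j^3 = (x + y)^3 is a perfect cube, so E-series; the 5-jet and mu = 8 give E_8. The Hessian of g at 0 has rank 0. Corank 2; j^3 = x^3 is a perfect cube, so E-series; the 5-jet and mu = 8 give E_8. Both have type E_8, hence right-equivalent.

Yes.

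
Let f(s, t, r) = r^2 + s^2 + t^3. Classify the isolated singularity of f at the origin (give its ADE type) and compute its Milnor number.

The Hessian of f at 0 is [[2, 0, 0], [0, 0, 0], [0, 0, 2]] with rank 2, so corank 1. A Groebner basis of the Jacobian ideal J(f) in C{s,t,r} is {t^2, s, r}; counting standard monomials gives mu = 2. Corank 1: A-series; mu = 2 gives A_2.

Type A_{2}, Milnor number mu = 2.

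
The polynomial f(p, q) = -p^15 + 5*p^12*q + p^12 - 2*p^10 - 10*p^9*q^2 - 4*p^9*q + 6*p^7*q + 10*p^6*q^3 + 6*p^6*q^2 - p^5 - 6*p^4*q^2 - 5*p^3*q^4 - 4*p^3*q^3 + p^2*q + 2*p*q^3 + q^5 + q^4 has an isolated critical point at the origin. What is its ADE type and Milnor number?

The Hessian of f at 0 has rank 0. Corank 2; j^3 = p^2*q has shape L^2 M (L != M), so D-series; mu = 5 gives D_5.

Type D5, Milnor number mu = 5.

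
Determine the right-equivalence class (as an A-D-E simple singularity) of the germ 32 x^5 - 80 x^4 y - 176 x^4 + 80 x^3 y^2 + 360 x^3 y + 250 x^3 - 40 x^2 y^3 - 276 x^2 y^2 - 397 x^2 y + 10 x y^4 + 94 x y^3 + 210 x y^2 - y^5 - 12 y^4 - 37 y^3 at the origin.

D4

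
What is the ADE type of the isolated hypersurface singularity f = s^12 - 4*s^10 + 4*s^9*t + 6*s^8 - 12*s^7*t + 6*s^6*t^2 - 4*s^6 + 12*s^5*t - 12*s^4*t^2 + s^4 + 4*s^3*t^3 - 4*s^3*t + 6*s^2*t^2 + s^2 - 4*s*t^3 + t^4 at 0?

A_{3}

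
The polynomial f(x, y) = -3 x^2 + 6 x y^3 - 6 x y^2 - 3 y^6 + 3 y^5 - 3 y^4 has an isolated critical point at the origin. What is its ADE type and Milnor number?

Type A_{4}, Milnor number mu = 4.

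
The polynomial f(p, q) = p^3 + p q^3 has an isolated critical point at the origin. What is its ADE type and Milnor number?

The Hessian of f at 0 is [[0, 0], [0, 0]] with rank 0, so corank 2. A Groebner basis of the Jacobian ideal J(f) in C{p,q} is {p^3, p*q^2, 3*p^2 + q^3}; counting standard monomials gives mu = 7. Corank 2; j^3 = p^3 is a perfect cube, so E-series; the 4-jet and mu = 7 give E_7.

Type E_7, Milnor number mu = 7.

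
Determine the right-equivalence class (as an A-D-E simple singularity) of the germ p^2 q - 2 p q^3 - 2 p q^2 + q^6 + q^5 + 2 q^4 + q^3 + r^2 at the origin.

The Hessian of f at 0 is [[0, 0, 0], [0, 0, 0], [0, 0, 2]] with rank 1, so corank 2. A Groebner basis of the Jacobian ideal J(f) in C{p,q,r} is {p^3 + p^2/2 - 7*p*q^2/2 + 3*p*q/2 - 2*q^2, p^2*q + p^2/6 - 13*p*q^2/6 + 5*p*q/6 - q^2, -p*q + q^3 + q^2, r}; counting standard monomials gives mu = 7. Corank 2; j^3 = q*(p - q)^2 has shape L^2 M (L != M), so D-series; mu = 7 gives D_7.

D_7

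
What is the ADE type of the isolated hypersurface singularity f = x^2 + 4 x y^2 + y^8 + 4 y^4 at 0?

The Hessian of f at 0 is [[2, 0], [0, 0]] with rank 1, so corank 1. A Groebner basis of the Jacobian ideal J(f) in C{x,y} is {x^4, x^3*y, x/2 + y^2}; counting standard monomials gives mu = 7. Corank 1: A-series; mu = 7 gives A_7.

A7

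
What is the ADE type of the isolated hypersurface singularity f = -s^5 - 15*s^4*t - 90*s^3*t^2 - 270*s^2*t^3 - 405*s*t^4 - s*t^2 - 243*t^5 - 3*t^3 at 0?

D_{6}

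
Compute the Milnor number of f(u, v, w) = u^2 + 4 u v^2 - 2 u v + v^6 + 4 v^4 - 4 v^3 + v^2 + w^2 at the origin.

5

The Hessian of f at 0 has rank 2. Corank 1: A-series; mu = 5 gives A_5.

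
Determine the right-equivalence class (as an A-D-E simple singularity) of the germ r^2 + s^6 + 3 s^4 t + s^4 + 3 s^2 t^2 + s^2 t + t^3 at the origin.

D_4

The Hessian of f at 0 is [[0, 0, 0], [0, 0, 0], [0, 0, 2]] with rank 1, so corank 2. A Groebner basis of the Jacobian ideal J(f) in C{s,t,r} is {t^3, s^2 + 3*t^2, s*t, r}; counting standard monomials gives mu = 4. Corank 2; j^3 = t*(s^2 + t^2) splits into three distinct lines over C (the quadratic factor has nonzero discriminant), so D_4.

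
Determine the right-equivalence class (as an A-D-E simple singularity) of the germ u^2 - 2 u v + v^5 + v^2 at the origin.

The Hessian of f at 0 is [[2, -2], [-2, 2]] with rank 1, so corank 1. A Groebner basis of the Jacobian ideal J(f) in C{u,v} is {v^4, u - v}; counting standard monomials gives mu = 4. Corank 1: A-series; mu = 4 gives A_4.

A_4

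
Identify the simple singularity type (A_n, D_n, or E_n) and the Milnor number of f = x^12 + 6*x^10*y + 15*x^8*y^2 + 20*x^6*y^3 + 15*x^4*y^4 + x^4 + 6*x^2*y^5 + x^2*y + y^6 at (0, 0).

The Hessian of f at 0 is [[0, 0], [0, 0]] with rank 0, so corank 2. A Groebner basis of the Jacobian ideal J(f) in C{x,y} is {x^2/6 + y^5, x^3, x*y}; counting standard monomials gives mu = 7. Corank 2; j^3 = x^2*y has shape L^2 M (L != M), so D-series; mu = 7 gives D_7.

Type D7, Milnor number mu = 7.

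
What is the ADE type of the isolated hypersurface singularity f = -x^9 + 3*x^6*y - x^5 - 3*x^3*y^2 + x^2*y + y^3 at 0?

The Hessian of f at 0 has rank 0. Corank 2; j^3 = y*(x^2 + y^2) splits into three distinct lines over C (the quadratic factor has nonzero discriminant), so D_4.

D_4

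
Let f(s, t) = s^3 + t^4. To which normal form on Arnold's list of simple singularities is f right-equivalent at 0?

E_6

The Hessian of f at 0 is [[0, 0], [0, 0]] with rank 0, so corank 2. A Groebner basis of the Jacobian ideal J(f) in C{s,t} is {t^3, s^2}; counting standard monomials gives mu = 6. Corank 2; j^3 = s^3 is a perfect cube, so E-series; the 4-jet and mu = 6 give E_6.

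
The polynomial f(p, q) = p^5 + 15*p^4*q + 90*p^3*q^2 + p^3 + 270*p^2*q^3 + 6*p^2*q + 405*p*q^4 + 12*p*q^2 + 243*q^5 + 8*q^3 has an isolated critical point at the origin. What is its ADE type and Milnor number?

Type E8, Milnor number mu = 8.

The Hessian of f at 0 is [[0, 0], [0, 0]] with rank 0, so corank 2. A Groebner basis of the Jacobian ideal J(f) in C{p,q} is {q^5, p*q^3 + 9*q^4/4, p^2 + 4*p*q + 4*q^2}; counting standard monomials gives mu = 8. Corank 2; j^3 = (p + 2*q)^3 is a perfect cube, so E-series; the 5-jet and mu = 8 give E_8.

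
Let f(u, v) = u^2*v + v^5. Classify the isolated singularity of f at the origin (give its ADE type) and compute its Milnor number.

Type D_{6}, Milnor number mu = 6.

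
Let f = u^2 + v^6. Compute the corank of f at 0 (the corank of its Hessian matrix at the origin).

1

Hessian at 0 has rank 1.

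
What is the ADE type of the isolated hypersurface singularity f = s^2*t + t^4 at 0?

D_{5}

The Hessian of f at 0 is [[0, 0], [0, 0]] with rank 0, so corank 2. A Groebner basis of the Jacobian ideal J(f) in C{s,t} is {s^3, s^2/4 + t^3, s*t}; counting standard monomials gives mu = 5. Corank 2; j^3 = s^2*t has shape L^2 M (L != M), so D-series; mu = 5 gives D_5.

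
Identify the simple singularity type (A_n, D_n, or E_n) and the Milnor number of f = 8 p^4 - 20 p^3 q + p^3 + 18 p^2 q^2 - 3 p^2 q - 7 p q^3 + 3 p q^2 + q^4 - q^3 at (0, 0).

The Hessian of f at 0 has rank 0. Corank 2; j^3 = (p - q)^3 is a perfect cube, so E-series; the 4-jet and mu = 7 give E_7.

Type E_{7}, Milnor number mu = 7.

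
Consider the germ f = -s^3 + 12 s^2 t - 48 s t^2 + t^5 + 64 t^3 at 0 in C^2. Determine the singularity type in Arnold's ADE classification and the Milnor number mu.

Type E_8, Milnor number mu = 8.

The Hessian of f at 0 has rank 0. Corank 2; j^3 = -(s - 4*t)^3 is a perfect cube, so E-series; the 5-jet and mu = 8 give E_8.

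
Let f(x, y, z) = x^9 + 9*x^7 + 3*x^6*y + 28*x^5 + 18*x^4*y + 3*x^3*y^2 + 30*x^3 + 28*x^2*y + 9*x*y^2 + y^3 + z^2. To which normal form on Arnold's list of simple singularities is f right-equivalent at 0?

The Hessian of f at 0 has rank 1. Corank 2; j^3 = (3*x + y)*(10*x^2 + 6*x*y + y^2) splits into three distinct lines over C (the quadratic factor has nonzero discriminant), so D_4.

D4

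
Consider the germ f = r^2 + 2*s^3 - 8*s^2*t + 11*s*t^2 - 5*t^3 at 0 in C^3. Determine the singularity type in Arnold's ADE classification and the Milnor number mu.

The Hessian of f at 0 has rank 1. Corank 2; j^3 = (s - t)*(2*s^2 - 6*s*t + 5*t^2) splits into three distinct lines over C (the quadratic factor has nonzero discriminant), so D_4.

Type D4, Milnor number mu = 4.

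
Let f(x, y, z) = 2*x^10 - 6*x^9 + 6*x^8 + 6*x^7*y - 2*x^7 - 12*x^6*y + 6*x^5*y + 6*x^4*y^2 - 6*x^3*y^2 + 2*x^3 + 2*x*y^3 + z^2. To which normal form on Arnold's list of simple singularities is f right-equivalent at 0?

E_{7}

The Hessian of f at 0 has rank 1. Corank 2; j^3 = 2*x^3 is a perfect cube, so E-series; the 4-jet and mu = 7 give E_7.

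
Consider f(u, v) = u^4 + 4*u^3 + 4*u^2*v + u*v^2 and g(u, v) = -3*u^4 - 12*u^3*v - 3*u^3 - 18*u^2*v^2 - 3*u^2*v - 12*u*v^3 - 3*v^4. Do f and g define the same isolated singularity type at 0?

Yes.

The Hessian of f at 0 is [[0, 0], [0, 0]] with rank 0, so corank 2. A Groebner basis of the Jacobian ideal J(f) in C{u,v} is {u*v^2 + 2*u*v + v^2, -4*u*v + v^3 - 2*v^2, u^2 + u*v/2}; counting standard monomials gives mu = 5. Corank 2; j^3 = u*(2*u + v)^2 has shape L^2 M (L != M), so D-series; mu = 5 gives D_5. The Hessian of g at 0 is [[0, 0], [0, 0]] with rank 0, so corank 2. A Groebner basis of the Jacobian ideal J(g) in C{u,v} is {u*v^2, -u*v/4 + v^3, u^2 + u*v}; counting standard monomials gives mu = 5. Corank 2; j^3 = -3*u^2*(u + v) has shape L^2 M (L != M), so D-series; mu = 5 gives D_5. Both have type D_5, hence right-equivalent.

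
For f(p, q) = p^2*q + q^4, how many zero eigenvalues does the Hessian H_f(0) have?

The Hessian at 0 is [[0, 0], [0, 0]] of rank 0; hence corank 2.

2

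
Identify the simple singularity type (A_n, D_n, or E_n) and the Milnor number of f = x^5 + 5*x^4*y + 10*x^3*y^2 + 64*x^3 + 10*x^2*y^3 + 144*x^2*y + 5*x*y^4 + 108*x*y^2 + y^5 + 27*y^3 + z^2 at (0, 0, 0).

Type E_8, Milnor number mu = 8.

The Hessian of f at 0 is [[0, 0, 0], [0, 0, 0], [0, 0, 2]] with rank 1, so corank 2. A Groebner basis of the Jacobian ideal J(f) in C{x,y,z} is {y^5, x*y^3 + 13*y^4/16, x^2 + 3*x*y/2 + 9*y^2/16, z}; counting standard monomials gives mu = 8. Corank 2; j^3 = (4*x + 3*y)^3 is a perfect cube, so E-series; the 5-jet and mu = 8 give E_8.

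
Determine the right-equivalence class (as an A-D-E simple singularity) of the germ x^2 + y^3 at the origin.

A_{2}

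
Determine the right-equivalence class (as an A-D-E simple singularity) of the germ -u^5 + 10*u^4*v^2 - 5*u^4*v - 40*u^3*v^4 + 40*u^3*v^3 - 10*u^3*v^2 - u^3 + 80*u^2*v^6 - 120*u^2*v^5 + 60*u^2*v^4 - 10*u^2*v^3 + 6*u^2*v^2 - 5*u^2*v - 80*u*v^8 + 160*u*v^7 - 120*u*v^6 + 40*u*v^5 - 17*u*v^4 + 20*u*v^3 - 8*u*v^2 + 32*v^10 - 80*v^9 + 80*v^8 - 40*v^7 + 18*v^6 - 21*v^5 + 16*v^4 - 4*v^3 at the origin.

D_{6}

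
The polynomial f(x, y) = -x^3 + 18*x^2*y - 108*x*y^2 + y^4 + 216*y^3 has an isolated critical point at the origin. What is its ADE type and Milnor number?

Type E_{6}, Milnor number mu = 6.

The Hessian of f at 0 has rank 0. Corank 2; j^3 = -(x - 6*y)^3 is a perfect cube, so E-series; the 4-jet and mu = 6 give E_6.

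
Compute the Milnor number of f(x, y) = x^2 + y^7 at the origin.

The Hessian of f at 0 is [[2, 0], [0, 0]] with rank 1, so corank 1. A Groebner basis of the Jacobian ideal J(f) in C{x,y} is {y^6, x}; counting standard monomials gives mu = 6. Corank 1: A-series; mu = 6 gives A_6.

6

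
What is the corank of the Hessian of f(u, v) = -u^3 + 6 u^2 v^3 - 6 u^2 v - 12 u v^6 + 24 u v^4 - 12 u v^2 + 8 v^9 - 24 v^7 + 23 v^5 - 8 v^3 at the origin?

Hessian at 0 has rank 0.

2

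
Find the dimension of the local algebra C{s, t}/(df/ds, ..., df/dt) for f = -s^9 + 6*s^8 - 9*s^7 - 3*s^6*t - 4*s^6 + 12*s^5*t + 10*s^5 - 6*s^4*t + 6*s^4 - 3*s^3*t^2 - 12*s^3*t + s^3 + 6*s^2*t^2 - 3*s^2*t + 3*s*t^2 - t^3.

8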